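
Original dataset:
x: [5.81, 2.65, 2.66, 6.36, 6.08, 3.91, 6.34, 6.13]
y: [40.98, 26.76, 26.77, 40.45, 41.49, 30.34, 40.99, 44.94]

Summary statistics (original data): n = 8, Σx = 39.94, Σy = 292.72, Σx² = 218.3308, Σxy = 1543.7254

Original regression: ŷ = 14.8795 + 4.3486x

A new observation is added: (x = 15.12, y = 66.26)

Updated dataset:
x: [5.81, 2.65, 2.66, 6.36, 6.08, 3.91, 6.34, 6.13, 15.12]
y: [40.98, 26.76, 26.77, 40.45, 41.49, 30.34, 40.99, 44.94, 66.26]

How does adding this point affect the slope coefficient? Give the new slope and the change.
New slope β₁ = 3.1736 versus 4.3486 before: a change of -1.1750 (-27.0%).

x = 15.12 lies well outside the original x-range [2.65, 6.36] (x̄ ≈ 4.99), so this observation has high leverage and can move the slope substantially.

Step 1: Update the sums with the new point (n goes from 8 to 9)
Σx  = 39.94 + 15.12 = 55.06
Σy  = 292.72 + 66.26 = 358.98
Σx² = 218.3308 + 15.12² = 218.3308 + 228.6144 = 446.9452
Σxy = 1543.7254 + 15.12×66.26 = 1543.7254 + 1001.8512 = 2545.5766

Step 2: Recompute the slope with b₁ = (nΣxy − ΣxΣy) / (nΣx² − (Σx)²)
Numerator   = 9×2545.5766 − 55.06×358.98 = 22910.1894 − 19765.4388 = 3144.7506
Denominator = 9×446.9452 − 55.06² = 4022.5068 − 3031.6036 = 990.9032
b₁(new) = 3144.7506 / 990.9032 = 3.1736

(Same formula on the original sums: (8×1543.7254 − 39.94×292.72) / (8×218.3308 − 39.94²) = 658.5664 / 151.4428 = 4.3486, matching the given fit.)

Step 3: Change in slope
Δβ₁ = 3.1736 − 4.3486 = -1.1750
Relative change = -1.1750 / 4.3486 × 100% = -27.0%
→ the slope decreases when the point is added.

Because the point sits below the extension of the original line at a high-leverage x, it tilts the fit down.
In practice: check such a point for data-entry or measurement error.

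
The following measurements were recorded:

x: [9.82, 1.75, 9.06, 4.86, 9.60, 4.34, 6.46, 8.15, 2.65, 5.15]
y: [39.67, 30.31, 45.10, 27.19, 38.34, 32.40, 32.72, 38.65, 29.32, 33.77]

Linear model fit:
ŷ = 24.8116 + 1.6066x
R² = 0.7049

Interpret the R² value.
R² = 0.7049 means 70.49% of the variation in y is explained by the linear relationship with x. This indicates a strong fit.

The coefficient of determination R² is the fraction of the total variation in y that the fitted line accounts for.

Here R² = 0.7049:
- Explained: 70.49% of the variation in y
- Unexplained (residual): 100% − 70.49% = 29.51%
- Rule of thumb (below 0.3 weak; 0.3 to below 0.7 moderate; 0.7 and above strong) → strong

Equivalently, for simple linear regression R² = r², so |r| = √0.7049 ≈ 0.8396.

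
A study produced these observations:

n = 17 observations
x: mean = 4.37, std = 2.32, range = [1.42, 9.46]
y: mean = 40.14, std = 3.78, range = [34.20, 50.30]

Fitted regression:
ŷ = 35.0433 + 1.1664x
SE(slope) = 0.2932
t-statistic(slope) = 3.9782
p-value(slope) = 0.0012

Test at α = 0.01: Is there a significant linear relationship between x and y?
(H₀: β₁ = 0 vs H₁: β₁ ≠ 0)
Reject H₀: p-value = 0.0012 < α = 0.01. The linear relationship is significant at the 1% level.

Hypothesis test for the slope coefficient:

H₀: β₁ = 0 (no linear relationship)
H₁: β₁ ≠ 0 (linear relationship exists)

Test statistic: t = β̂₁ / SE(β̂₁) = 1.1664 / 0.2932 = 3.9782

The p-value (0.0012) is the probability, under H₀, of a t-statistic at least as extreme as |t| = 3.9782 (two-sided, df = n − 2 = 15).

Decision rule: reject H₀ if p-value < α.
p-value = 0.0012 < α = 0.01 → reject H₀.

There is sufficient evidence at the 1% significance level to conclude that a linear relationship exists between x and y.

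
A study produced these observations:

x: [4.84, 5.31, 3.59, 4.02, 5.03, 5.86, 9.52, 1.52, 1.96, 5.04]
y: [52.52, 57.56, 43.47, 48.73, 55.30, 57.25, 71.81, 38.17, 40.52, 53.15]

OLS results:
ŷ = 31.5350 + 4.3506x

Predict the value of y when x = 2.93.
ŷ = 44.2823

To predict y for x = 2.93, substitute into the regression equation:

ŷ = 31.5350 + 4.3506 × 2.93
ŷ = 31.5350 + 12.7473
ŷ = 44.2823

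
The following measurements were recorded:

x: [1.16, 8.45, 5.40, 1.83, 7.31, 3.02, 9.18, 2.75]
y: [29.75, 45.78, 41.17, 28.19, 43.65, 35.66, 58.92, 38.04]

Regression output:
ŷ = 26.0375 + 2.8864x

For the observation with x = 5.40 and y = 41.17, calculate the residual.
Residual = -0.4541

The residual is the difference between the actual value and the predicted value:

Residual = y - ŷ

Step 1: Calculate predicted value
ŷ = 26.0375 + 2.8864 × 5.40
ŷ = 41.6241

Step 2: Calculate residual
Residual = 41.17 - 41.6241
Residual = -0.4541

Interpretation: the model overestimates the actual value by 0.4541 at this point (negative residual → observation lies below the fitted line).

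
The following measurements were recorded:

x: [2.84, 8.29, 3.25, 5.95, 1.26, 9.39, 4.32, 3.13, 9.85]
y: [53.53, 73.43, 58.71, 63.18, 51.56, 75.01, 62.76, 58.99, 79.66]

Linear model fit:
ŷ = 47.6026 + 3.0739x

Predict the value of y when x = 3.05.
ŷ = 56.9780

Plug x = 3.05 into the fitted line:

ŷ = 47.6026 + 3.0739 × 3.05
ŷ = 47.6026 + 9.3754
ŷ = 56.9780

This is a point prediction; actual observations scatter around it by roughly the residual standard deviation.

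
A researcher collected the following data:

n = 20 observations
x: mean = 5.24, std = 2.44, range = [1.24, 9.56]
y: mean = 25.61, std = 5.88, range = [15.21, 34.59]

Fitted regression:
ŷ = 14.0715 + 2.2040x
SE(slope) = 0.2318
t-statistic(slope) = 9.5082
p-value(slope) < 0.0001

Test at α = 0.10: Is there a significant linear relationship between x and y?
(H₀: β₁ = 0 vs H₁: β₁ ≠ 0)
Since p-value < 0.0001 < α = 0.10, reject H₀ — the slope is significantly different from 0.

Hypothesis test for the slope coefficient:

H₀: β₁ = 0 (no linear relationship)
H₁: β₁ ≠ 0 (linear relationship exists)

Test statistic: t = β̂₁ / SE(β̂₁) = 2.2040 / 0.2318 = 9.5082

With df = 18, the two-sided p-value for |t| = 9.5082 is <0.0001.

Decision rule: reject H₀ if p-value < α.
p-value < 0.0001 < α = 0.10 → reject H₀.

Conclusion: the linear association between x and y is significant at the 10% level.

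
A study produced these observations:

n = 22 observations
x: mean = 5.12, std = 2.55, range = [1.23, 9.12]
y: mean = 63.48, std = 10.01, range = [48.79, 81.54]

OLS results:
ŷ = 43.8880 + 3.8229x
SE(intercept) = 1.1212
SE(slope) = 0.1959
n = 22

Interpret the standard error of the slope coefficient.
SE(slope) = 0.1959 measures the uncertainty in the estimated slope. The coefficient is estimated precisely (SE/|β̂₁| = 5.1%).

What SE measures:
- The standard error quantifies the sampling variability of the coefficient estimate
- It is the estimated standard deviation of β̂₁ across hypothetical repeated samples of the same size
- Smaller SE → more precise estimate

Relative precision:
- SE / |β̂₁| = 0.1959 / 3.8229 = 5.1%
- Rule of thumb (under 20%: precise; 20% to under 50%: moderately precise; 50% or more: imprecise) → precise

Link to the t-test: t = β̂₁ / SE(β̂₁) = 3.8229 / 0.1959 = 19.5145, the statistic for H₀: β₁ = 0.

What drives SE(β̂₁): larger n (here n = 22) → smaller SE.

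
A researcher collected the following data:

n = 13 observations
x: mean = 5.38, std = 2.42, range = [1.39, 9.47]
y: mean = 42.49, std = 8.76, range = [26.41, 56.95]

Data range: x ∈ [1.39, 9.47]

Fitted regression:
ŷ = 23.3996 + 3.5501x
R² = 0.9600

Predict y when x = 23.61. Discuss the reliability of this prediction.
ŷ = 107.2175, but this is extrapolation (above the data range [1.39, 9.47]) and may be unreliable.

Prediction calculation:
ŷ = 23.3996 + 3.5501 × 23.61
ŷ = 107.2175

Reliability:
- Data range: x ∈ [1.39, 9.47]
- Prediction point: x = 23.61 is 14.14 units above the observed range → this is EXTRAPOLATION, not interpolation

Why that matters here:
- The standard error of prediction grows with (x − x̄)², and x = 23.61 is far from x̄ = 5.38
- There are no observations near this x to validate the fitted line there
- R² describes fit only over the sampled x values; it says nothing about behaviour beyond them

A defensible statement: 'if the linear trend continued to x = 23.61, y would be about 107.2175' — the premise is untested.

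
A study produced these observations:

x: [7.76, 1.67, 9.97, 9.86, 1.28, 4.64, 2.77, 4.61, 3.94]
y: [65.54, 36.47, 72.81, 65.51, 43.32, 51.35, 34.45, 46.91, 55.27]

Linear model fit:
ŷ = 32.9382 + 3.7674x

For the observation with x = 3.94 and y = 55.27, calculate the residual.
Residual = 7.4882

The residual is the difference between the actual value and the predicted value:

Residual = y - ŷ

Step 1: Calculate predicted value
ŷ = 32.9382 + 3.7674 × 3.94
ŷ = 47.7818

Step 2: Calculate residual
Residual = 55.27 - 47.7818
Residual = 7.4882

Interpretation: the model underestimates the actual value by 7.4882 at this point (positive residual → observation lies above the fitted line).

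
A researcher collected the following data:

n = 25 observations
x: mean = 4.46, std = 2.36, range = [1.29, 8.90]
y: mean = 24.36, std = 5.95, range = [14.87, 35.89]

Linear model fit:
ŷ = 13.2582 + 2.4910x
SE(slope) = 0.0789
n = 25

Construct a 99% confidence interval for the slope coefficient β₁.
The 99% CI for β₁ is (2.2695, 2.7125)

Confidence interval for the slope:

The 99% CI for β₁ is: β̂₁ ± t*(α/2, n-2) × SE(β̂₁)

Step 1: Find critical t-value
- Confidence level = 0.99
- Degrees of freedom = n - 2 = 25 - 2 = 23
- t*(α/2, 23) = 2.8073

Step 2: Calculate margin of error
Margin = 2.8073 × 0.0789 = 0.2215

Step 3: Construct interval
CI = 2.4910 ± 0.2215
CI = (2.2695, 2.7125)

Interpretation: each one-unit increase in x is associated with a change in mean y of between 2.2695 and 2.7125, with 99% confidence.
The interval does not include 0, suggesting a significant linear relationship.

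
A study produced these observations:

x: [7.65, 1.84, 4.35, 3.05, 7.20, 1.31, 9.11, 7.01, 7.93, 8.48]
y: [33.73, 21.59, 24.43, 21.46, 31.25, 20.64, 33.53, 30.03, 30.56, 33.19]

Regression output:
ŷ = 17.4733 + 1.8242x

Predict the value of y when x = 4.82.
ŷ = 26.2659

x = 4.82 lies inside the observed range [1.31, 9.11], so the fitted equation applies directly:

ŷ = 17.4733 + 1.8242 × 4.82
ŷ = 17.4733 + 8.7926
ŷ = 26.2659

This is the fitted mean response at that x — an individual observation would come with a wider prediction interval.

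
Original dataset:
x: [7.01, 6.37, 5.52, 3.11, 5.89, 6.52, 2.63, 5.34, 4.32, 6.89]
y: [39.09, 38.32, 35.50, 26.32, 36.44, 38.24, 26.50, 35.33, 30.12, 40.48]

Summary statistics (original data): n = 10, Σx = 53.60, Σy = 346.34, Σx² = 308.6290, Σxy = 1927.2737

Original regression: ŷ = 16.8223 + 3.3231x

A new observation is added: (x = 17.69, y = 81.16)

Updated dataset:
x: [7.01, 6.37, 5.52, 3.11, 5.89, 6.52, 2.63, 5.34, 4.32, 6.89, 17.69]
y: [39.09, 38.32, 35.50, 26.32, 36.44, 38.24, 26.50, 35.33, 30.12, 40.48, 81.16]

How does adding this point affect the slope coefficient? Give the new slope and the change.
New slope β₁ = 3.7132 versus 3.3231 before: a change of +0.3901 (+11.7%).

The new point has HIGH LEVERAGE: x = 17.69 is far from the original mean x̄ = 53.60/10 ≈ 5.36 (original range [2.63, 7.01]).

Step 1: Update the sums with the new point (n goes from 10 to 11)
Σx  = 53.60 + 17.69 = 71.29
Σy  = 346.34 + 81.16 = 427.50
Σx² = 308.6290 + 17.69² = 308.6290 + 312.9361 = 621.5651
Σxy = 1927.2737 + 17.69×81.16 = 1927.2737 + 1435.7204 = 3362.9941

Step 2: Recompute the slope with b₁ = (nΣxy − ΣxΣy) / (nΣx² − (Σx)²)
Numerator   = 11×3362.9941 − 71.29×427.50 = 36992.9351 − 30476.4750 = 6516.4601
Denominator = 11×621.5651 − 71.29² = 6837.2161 − 5082.2641 = 1754.9520
b₁(new) = 6516.4601 / 1754.9520 = 3.7132

(Same formula on the original sums: (10×1927.2737 − 53.60×346.34) / (10×308.6290 − 53.60²) = 708.9130 / 213.3300 = 3.3231, matching the given fit.)

Step 3: Change in slope
Δβ₁ = 3.7132 − 3.3231 = +0.3901
Relative change = +0.3901 / 3.3231 × 100% = +11.7%
→ the slope increases when the point is added.

Because the point sits above the extension of the original line at a high-leverage x, it tilts the fit up.
In practice: examine leverage (hᵢ) and Cook's distance rather than deleting it automatically.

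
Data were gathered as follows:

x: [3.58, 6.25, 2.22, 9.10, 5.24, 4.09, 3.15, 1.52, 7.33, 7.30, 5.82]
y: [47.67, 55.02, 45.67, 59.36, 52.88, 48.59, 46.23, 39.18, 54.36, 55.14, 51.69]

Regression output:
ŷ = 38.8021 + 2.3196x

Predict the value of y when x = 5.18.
ŷ = 50.8176

To predict y for x = 5.18, substitute into the regression equation:

ŷ = 38.8021 + 2.3196 × 5.18
ŷ = 38.8021 + 12.0155
ŷ = 50.8176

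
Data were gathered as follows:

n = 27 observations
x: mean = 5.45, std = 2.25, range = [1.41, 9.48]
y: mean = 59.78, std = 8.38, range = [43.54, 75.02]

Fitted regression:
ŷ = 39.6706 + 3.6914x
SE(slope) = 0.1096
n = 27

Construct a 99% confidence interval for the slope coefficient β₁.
The 99% CI for β₁ is (3.3859, 3.9969)

Confidence interval for the slope:

The 99% CI for β₁ is: β̂₁ ± t*(α/2, n-2) × SE(β̂₁)

Step 1: Find critical t-value
- Confidence level = 0.99
- Degrees of freedom = n - 2 = 27 - 2 = 25
- t*(α/2, 25) = 2.7874

Step 2: Calculate margin of error
Margin = 2.7874 × 0.1096 = 0.3055

Step 3: Construct interval
CI = 3.6914 ± 0.3055
CI = (3.3859, 3.9969)

Interpretation: each one-unit increase in x is associated with a change in mean y of between 3.3859 and 3.9969, with 99% confidence.
The interval does not include 0, suggesting a significant linear relationship.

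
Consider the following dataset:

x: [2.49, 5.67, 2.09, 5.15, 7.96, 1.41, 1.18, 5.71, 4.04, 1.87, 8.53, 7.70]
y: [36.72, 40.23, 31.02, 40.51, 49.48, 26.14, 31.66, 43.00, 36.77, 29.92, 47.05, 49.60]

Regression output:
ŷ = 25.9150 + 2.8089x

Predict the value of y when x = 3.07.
ŷ = 34.5383

Plug x = 3.07 into the fitted line:

ŷ = 25.9150 + 2.8089 × 3.07
ŷ = 25.9150 + 8.6233
ŷ = 34.5383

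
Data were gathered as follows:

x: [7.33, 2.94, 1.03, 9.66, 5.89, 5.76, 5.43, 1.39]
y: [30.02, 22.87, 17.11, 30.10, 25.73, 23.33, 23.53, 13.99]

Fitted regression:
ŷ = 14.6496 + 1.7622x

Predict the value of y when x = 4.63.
ŷ = 22.8086

Plug x = 4.63 into the fitted line:

ŷ = 14.6496 + 1.7622 × 4.63
ŷ = 14.6496 + 8.1590
ŷ = 22.8086

This is the fitted mean response at that x — an individual observation would come with a wider prediction interval.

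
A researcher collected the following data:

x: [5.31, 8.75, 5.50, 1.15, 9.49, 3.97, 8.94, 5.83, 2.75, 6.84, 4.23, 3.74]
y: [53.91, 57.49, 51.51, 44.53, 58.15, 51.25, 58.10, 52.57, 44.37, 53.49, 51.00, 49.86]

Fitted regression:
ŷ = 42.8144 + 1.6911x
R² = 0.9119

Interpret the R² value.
About 91.19% of the variability in y is accounted for by the regression on x (R² = 0.9119) — a strong linear fit.

R² = 1 − SS_res/SS_tot compares the residual scatter to the total scatter of y about its mean.

Here R² = 0.9119:
- Explained: 91.19% of the variation in y
- Unexplained (residual): 100% − 91.19% = 8.81%
- Rule of thumb (below 0.3 weak; 0.3 to below 0.7 moderate; 0.7 and above strong) → strong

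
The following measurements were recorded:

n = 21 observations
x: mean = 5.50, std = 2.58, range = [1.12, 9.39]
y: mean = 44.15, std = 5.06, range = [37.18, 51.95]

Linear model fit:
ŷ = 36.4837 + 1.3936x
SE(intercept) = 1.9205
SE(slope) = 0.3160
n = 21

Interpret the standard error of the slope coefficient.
The slope 1.3936 is pinned down to within about ±0.3160 (one SE) by these data — relative uncertainty 22.7%, i.e. moderately precise.

What SE measures:
- The standard error quantifies the sampling variability of the coefficient estimate
- It is the estimated standard deviation of β̂₁ across hypothetical repeated samples of the same size
- Smaller SE → more precise estimate

Relative precision:
- SE / |β̂₁| = 0.3160 / 1.3936 = 22.7%
- Rule of thumb (under 20%: precise; 20% to under 50%: moderately precise; 50% or more: imprecise) → moderately precise

Link to the t-test: t = β̂₁ / SE(β̂₁) = 1.3936 / 0.3160 = 4.4101, the statistic for H₀: β₁ = 0.

What drives SE(β̂₁): wider spread of x values → smaller SE; larger n (here n = 21) → smaller SE.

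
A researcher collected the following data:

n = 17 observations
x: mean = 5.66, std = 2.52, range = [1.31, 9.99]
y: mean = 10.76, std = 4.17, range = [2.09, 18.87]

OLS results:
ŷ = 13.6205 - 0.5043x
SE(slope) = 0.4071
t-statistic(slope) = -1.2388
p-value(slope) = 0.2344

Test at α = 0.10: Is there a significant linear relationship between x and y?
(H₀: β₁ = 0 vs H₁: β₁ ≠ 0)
Since p-value = 0.2344 ≥ α = 0.10, fail to reject H₀ — the slope is not significantly different from 0.

Hypothesis test for the slope coefficient:

H₀: β₁ = 0 (no linear relationship)
H₁: β₁ ≠ 0 (linear relationship exists)

Test statistic: t = β̂₁ / SE(β̂₁) = -0.5043 / 0.4071 = -1.2388

p = 0.2344: how often a slope estimate this far from 0 (in SE units) would arise by chance if β₁ were truly 0.

Decision rule: reject H₀ if p-value < α.
p-value = 0.2344 ≥ α = 0.10 → fail to reject H₀.

There is not sufficient evidence at the 10% significance level to conclude that a linear relationship exists between x and y.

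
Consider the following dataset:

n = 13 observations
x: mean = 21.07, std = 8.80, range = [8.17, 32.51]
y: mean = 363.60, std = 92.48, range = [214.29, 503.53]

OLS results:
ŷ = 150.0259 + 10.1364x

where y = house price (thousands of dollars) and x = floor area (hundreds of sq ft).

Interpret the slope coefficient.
An increase of one hundred sq ft in floor area is associated with a 10.1364 thousand dollars increase in predicted house price.

β₁ = 10.1364 is the change in predicted house price (thousand dollars) per additional hundred sq ft of floor area.

Interpretation:
- Floor area up by 1 hundred sq ft → predicted house price increases by 10.1364 thousand dollars
- The effect is assumed constant over the observed range of x (linearity)
- The sign (+) gives the direction; the magnitude 10.1364 gives the size of the effect per hundred sq ft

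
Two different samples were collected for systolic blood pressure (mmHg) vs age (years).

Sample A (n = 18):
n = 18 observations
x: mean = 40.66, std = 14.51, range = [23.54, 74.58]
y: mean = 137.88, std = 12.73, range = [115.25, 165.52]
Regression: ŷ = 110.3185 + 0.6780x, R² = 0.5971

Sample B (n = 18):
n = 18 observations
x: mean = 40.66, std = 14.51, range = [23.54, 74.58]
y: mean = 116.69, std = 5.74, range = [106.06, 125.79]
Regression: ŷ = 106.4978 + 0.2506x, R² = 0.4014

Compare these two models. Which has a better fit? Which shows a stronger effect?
Model A has the better fit (R² = 0.5971 vs 0.4014). Model A shows the stronger effect (|β₁| = 0.6780 vs 0.2506).

Model Comparison:

Which explains more variance? (R²)
- Model A: R² = 0.5971 → 59.71% of variance in blood pressure explained
- Model B: R² = 0.4014 → 40.14% of variance in blood pressure explained
- 0.5971 > 0.4014 → Model A has the better fit

Strength of effect — compare |β₁|:
- Model A: β₁ = 0.6780 → predicted blood pressure rises 0.6780 mmHg per additional year of age
- Model B: β₁ = 0.2506 → predicted blood pressure rises 0.2506 mmHg per additional year of age
- |0.6780| > |0.2506| → Model A shows the stronger marginal effect

Notes:
- The two samples could reflect different populations, time periods, or measurement quality.
- A steeper slope doesn't make a better model if the scatter around the line is large.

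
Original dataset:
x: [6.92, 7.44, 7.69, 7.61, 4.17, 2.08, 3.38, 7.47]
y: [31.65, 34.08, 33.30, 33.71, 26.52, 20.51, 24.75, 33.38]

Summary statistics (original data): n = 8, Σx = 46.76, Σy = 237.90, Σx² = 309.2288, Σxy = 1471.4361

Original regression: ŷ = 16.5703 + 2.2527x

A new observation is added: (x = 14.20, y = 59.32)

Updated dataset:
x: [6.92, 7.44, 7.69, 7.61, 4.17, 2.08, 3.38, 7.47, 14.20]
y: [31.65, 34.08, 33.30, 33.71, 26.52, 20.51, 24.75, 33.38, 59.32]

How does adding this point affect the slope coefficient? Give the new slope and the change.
Adding the point moves β₁ from 2.2527 to 3.0685, i.e. it increases by 0.8158 (+36.2%).

The new point has HIGH LEVERAGE: x = 14.20 is far from the original mean x̄ = 46.76/8 ≈ 5.85 (original range [2.08, 7.69]).

Step 1: Update the sums with the new point (n goes from 8 to 9)
Σx  = 46.76 + 14.20 = 60.96
Σy  = 237.90 + 59.32 = 297.22
Σx² = 309.2288 + 14.20² = 309.2288 + 201.6400 = 510.8688
Σxy = 1471.4361 + 14.20×59.32 = 1471.4361 + 842.3440 = 2313.7801

Step 2: Recompute the slope with b₁ = (nΣxy − ΣxΣy) / (nΣx² − (Σx)²)
Numerator   = 9×2313.7801 − 60.96×297.22 = 20824.0209 − 18118.5312 = 2705.4897
Denominator = 9×510.8688 − 60.96² = 4597.8192 − 3716.1216 = 881.6976
b₁(new) = 2705.4897 / 881.6976 = 3.0685

(Same formula on the original sums: (8×1471.4361 − 46.76×237.90) / (8×309.2288 − 46.76²) = 647.2848 / 287.3328 = 2.2527, matching the given fit.)

Step 3: Change in slope
Δβ₁ = 3.0685 − 2.2527 = +0.8158
Relative change = +0.8158 / 2.2527 × 100% = +36.2%
→ the slope increases when the point is added.

A high-leverage point only changes the slope if it is off the original line; here y = 59.32 is above the original trend, so the slope increases.
In practice: examine leverage (hᵢ) and Cook's distance rather than deleting it automatically; check such a point for data-entry or measurement error.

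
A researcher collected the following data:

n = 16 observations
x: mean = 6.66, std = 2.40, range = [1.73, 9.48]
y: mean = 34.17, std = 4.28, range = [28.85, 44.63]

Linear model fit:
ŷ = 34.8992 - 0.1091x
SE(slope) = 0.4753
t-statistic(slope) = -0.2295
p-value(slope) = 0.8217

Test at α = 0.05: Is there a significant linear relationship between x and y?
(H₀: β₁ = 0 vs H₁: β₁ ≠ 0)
p-value = 0.8217 ≥ α = 0.05, so we fail to reject H₀. The relationship is not significant.

Hypothesis test for the slope coefficient:

H₀: β₁ = 0 (no linear relationship)
H₁: β₁ ≠ 0 (linear relationship exists)

Test statistic: t = β̂₁ / SE(β̂₁) = -0.1091 / 0.4753 = -0.2295

With df = 14, the two-sided p-value for |t| = 0.2295 is 0.8217.

Decision rule: reject H₀ if p-value < α.
p-value = 0.8217 ≥ α = 0.05 → fail to reject H₀.

There is not sufficient evidence at the 5% significance level to conclude that a linear relationship exists between x and y.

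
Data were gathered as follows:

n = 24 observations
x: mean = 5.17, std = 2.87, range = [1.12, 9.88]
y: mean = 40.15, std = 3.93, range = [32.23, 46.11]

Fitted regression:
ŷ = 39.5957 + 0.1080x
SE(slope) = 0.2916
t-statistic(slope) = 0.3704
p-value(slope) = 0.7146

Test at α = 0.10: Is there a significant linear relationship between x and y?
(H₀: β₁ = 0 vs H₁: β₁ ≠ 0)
Since p-value = 0.7146 ≥ α = 0.10, fail to reject H₀ — the slope is not significantly different from 0.

Hypothesis test for the slope coefficient:

H₀: β₁ = 0 (no linear relationship)
H₁: β₁ ≠ 0 (linear relationship exists)

Test statistic: t = β̂₁ / SE(β̂₁) = 0.1080 / 0.2916 = 0.3704

With df = 22, the two-sided p-value for |t| = 0.3704 is 0.7146.

Decision rule: reject H₀ if p-value < α.
p-value = 0.7146 ≥ α = 0.10 → fail to reject H₀.

There is not sufficient evidence at the 10% significance level to conclude that a linear relationship exists between x and y.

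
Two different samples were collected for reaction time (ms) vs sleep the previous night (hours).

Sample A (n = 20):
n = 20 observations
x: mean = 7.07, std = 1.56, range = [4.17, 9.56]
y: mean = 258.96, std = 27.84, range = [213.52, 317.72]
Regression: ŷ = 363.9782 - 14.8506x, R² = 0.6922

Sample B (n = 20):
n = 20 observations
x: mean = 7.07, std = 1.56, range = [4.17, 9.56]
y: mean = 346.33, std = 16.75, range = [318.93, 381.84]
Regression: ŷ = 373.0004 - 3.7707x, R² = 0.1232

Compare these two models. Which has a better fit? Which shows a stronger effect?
Model A has the better fit (R² = 0.6922 vs 0.1232). Model A shows the stronger effect (|β₁| = 14.8506 vs 3.7707).

Model Comparison:

Goodness of fit (R²):
- Model A: R² = 0.6922 → 69.22% of variance in reaction time explained
- Model B: R² = 0.1232 → 12.32% of variance in reaction time explained
- 0.6922 > 0.1232 → Model A has the better fit

Which has the larger per-hour effect? (|β₁|)
- Model A: β₁ = -14.8506 → predicted reaction time falls 14.8506 ms per additional hour of sleep
- Model B: β₁ = -3.7707 → predicted reaction time falls 3.7707 ms per additional hour of sleep
- |-14.8506| > |-3.7707| → Model A shows the stronger marginal effect

Note: A steeper slope doesn't make a better model if the scatter around the line is large.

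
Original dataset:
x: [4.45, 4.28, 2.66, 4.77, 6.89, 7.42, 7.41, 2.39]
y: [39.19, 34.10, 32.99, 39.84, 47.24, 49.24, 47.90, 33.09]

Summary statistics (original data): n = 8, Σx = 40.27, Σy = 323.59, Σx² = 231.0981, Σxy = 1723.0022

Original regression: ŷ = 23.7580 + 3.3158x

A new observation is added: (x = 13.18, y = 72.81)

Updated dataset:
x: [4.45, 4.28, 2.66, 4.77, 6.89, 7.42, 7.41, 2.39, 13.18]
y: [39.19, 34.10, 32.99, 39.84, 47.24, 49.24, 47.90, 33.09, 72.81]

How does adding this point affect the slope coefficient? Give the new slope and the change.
New slope β₁ = 3.7591 versus 3.3158 before: a change of +0.4433 (+13.4%).

The new point has HIGH LEVERAGE: x = 13.18 is far from the original mean x̄ = 40.27/8 ≈ 5.03 (original range [2.39, 7.42]).

Step 1: Update the sums with the new point (n goes from 8 to 9)
Σx  = 40.27 + 13.18 = 53.45
Σy  = 323.59 + 72.81 = 396.40
Σx² = 231.0981 + 13.18² = 231.0981 + 173.7124 = 404.8105
Σxy = 1723.0022 + 13.18×72.81 = 1723.0022 + 959.6358 = 2682.6380

Step 2: Recompute the slope with b₁ = (nΣxy − ΣxΣy) / (nΣx² − (Σx)²)
Numerator   = 9×2682.6380 − 53.45×396.40 = 24143.7420 − 21187.5800 = 2956.1620
Denominator = 9×404.8105 − 53.45² = 3643.2945 − 2856.9025 = 786.3920
b₁(new) = 2956.1620 / 786.3920 = 3.7591

(Same formula on the original sums: (8×1723.0022 − 40.27×323.59) / (8×231.0981 − 40.27²) = 753.0483 / 227.1119 = 3.3158, matching the given fit.)

Step 3: Change in slope
Δβ₁ = 3.7591 − 3.3158 = +0.4433
Relative change = +0.4433 / 3.3158 × 100% = +13.4%
→ the slope increases when the point is added.

A high-leverage point only changes the slope if it is off the original line; here y = 72.81 is above the original trend, so the slope increases.
In practice: check such a point for data-entry or measurement error; refit with and without it and report both if conclusions differ.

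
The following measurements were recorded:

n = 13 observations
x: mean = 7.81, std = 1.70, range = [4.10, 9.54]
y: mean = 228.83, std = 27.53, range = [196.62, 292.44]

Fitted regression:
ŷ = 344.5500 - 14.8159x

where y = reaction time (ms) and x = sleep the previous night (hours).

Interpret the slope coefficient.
An increase of one hour in sleep is associated with a 14.8159 ms decrease in predicted reaction time.

The slope β₁ = -14.8159 gives the rate at which the fitted reaction time changes with sleep.

Interpretation:
- Sleep up by 1 hour → predicted reaction time decreases by 14.8159 ms
- The effect is assumed constant over the observed range of x (linearity)

The intercept β₀ = 344.5500 is the predicted reaction time when sleep = 0; since the smallest observed x is 4.10, this is an extrapolation and mainly anchors the line.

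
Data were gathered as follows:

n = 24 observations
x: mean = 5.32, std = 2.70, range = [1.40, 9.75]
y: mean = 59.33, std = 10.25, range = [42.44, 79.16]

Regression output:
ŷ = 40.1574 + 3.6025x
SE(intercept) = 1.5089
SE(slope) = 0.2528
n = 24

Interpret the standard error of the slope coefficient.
The slope 3.6025 is pinned down to within about ±0.2528 (one SE) by these data — relative uncertainty 7.0%, i.e. precise.

SE(β̂₁) = 0.2528 says: if we drew many samples of n = 24 from the same population and refit each time, the fitted slopes would scatter with a standard deviation of roughly 0.2528 around the true β₁.

Relative precision:
- SE / |β̂₁| = 0.2528 / 3.6025 = 7.0%
- Rule of thumb (under 20%: precise; 20% to under 50%: moderately precise; 50% or more: imprecise) → precise

Link to the t-test: t = β̂₁ / SE(β̂₁) = 3.6025 / 0.2528 = 14.2504, the statistic for H₀: β₁ = 0.

What drives SE(β̂₁): larger n (here n = 24) → smaller SE; wider spread of x values → smaller SE; more residual scatter → larger SE.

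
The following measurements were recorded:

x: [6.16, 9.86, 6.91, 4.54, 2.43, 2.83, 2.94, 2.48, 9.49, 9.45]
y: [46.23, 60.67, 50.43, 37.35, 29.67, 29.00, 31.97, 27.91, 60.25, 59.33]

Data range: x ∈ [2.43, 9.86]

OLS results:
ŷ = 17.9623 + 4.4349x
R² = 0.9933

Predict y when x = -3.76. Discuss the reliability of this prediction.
ŷ = 1.2871 (extrapolation — x = -3.76 lies outside [2.43, 9.86], so reliability is low).

Prediction calculation:
ŷ = 17.9623 + 4.4349 × (-3.76)
ŷ = 1.2871

Reliability:
- Data range: x ∈ [2.43, 9.86]
- Prediction point: x = -3.76 is 6.19 units below the observed range → this is EXTRAPOLATION, not interpolation

Why that matters here:
- The standard error of prediction grows with (x − x̄)², and x = -3.76 is far from x̄ = 5.71
- There are no observations near this x to validate the fitted line there
- Real relationships often flatten, saturate, or turn nonlinear at extremes

A defensible statement: 'if the linear trend continued to x = -3.76, y would be about 1.2871' — the premise is untested.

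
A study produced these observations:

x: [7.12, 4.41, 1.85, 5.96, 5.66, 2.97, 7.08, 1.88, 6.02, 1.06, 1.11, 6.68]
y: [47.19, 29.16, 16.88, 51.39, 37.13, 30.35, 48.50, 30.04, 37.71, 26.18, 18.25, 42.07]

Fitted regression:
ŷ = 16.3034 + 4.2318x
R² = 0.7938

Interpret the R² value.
R² = 0.7938 means 79.38% of the variation in y is explained by the linear relationship with x. This indicates a strong fit.

R² = 1 − SS_res/SS_tot compares the residual scatter to the total scatter of y about its mean.

Here R² = 0.7938:
- Explained: 79.38% of the variation in y
- Unexplained (residual): 100% − 79.38% = 20.62%
- Rule of thumb (below 0.3 weak; 0.3 to below 0.7 moderate; 0.7 and above strong) → strong

Equivalently, for simple linear regression R² = r², so |r| = √0.7938 ≈ 0.8910.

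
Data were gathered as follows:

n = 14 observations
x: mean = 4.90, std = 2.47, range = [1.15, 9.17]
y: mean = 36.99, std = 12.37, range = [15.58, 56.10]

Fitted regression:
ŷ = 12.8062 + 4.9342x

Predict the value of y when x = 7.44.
ŷ = 49.5166

Plug x = 7.44 into the fitted line:

ŷ = 12.8062 + 4.9342 × 7.44
ŷ = 12.8062 + 36.7104
ŷ = 49.5166

This is the fitted mean response at that x — an individual observation would come with a wider prediction interval.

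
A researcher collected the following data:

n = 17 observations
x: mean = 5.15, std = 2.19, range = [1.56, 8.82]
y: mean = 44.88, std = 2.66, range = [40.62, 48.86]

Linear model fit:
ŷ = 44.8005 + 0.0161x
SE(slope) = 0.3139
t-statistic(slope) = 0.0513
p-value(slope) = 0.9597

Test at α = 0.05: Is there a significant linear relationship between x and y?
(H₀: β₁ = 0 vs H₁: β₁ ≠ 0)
Since p-value = 0.9597 ≥ α = 0.05, fail to reject H₀ — the slope is not significantly different from 0.

Hypothesis test for the slope coefficient:

H₀: β₁ = 0 (no linear relationship)
H₁: β₁ ≠ 0 (linear relationship exists)

Test statistic: t = β̂₁ / SE(β̂₁) = 0.0161 / 0.3139 = 0.0513

p = 0.9597: how often a slope estimate this far from 0 (in SE units) would arise by chance if β₁ were truly 0.

Decision rule: reject H₀ if p-value < α.
p-value = 0.9597 ≥ α = 0.05 → fail to reject H₀.

Conclusion: the linear association between x and y is not significant at the 5% level.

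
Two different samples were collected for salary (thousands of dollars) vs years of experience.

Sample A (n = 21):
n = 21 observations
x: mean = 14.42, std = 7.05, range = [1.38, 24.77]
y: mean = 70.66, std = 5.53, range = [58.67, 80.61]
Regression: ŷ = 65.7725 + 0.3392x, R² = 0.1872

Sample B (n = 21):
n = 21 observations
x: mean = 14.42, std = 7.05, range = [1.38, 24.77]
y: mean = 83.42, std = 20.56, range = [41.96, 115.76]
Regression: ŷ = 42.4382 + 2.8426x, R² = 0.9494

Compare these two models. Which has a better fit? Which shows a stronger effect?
Model B has the better fit (R² = 0.9494 vs 0.1872). Model B shows the stronger effect (|β₁| = 2.8426 vs 0.3392).

Model Comparison:

Goodness of fit (R²):
- Model A: R² = 0.1872 → 18.72% of variance in salary explained
- Model B: R² = 0.9494 → 94.94% of variance in salary explained
- 0.9494 > 0.1872 → Model B has the better fit

Which has the larger per-year effect? (|β₁|)
- Model A: β₁ = 0.3392 → predicted salary rises 0.3392 thousand dollars per additional year of experience
- Model B: β₁ = 2.8426 → predicted salary rises 2.8426 thousand dollars per additional year of experience
- |0.3392| < |2.8426| → Model B shows the stronger marginal effect

Note: A better fit (higher R²) doesn't necessarily mean a more important relationship.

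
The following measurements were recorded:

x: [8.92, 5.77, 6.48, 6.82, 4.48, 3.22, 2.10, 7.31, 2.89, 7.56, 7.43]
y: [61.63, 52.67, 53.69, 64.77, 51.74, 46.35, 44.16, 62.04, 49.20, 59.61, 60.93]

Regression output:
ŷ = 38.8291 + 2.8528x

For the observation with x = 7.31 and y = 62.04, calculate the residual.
Residual = 2.3569

The residual is the difference between the actual value and the predicted value:

Residual = y - ŷ

Step 1: Calculate predicted value
ŷ = 38.8291 + 2.8528 × 7.31
ŷ = 59.6831

Step 2: Calculate residual
Residual = 62.04 - 59.6831
Residual = 2.3569

The residual is positive, so the observed y = 62.04 sits above the regression line (the line underestimates it by 2.3569).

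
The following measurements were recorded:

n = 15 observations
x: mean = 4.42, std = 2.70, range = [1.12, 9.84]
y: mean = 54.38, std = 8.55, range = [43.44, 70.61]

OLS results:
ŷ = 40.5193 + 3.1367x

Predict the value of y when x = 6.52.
ŷ = 60.9706

x = 6.52 lies inside the observed range [1.12, 9.84], so the fitted equation applies directly:

ŷ = 40.5193 + 3.1367 × 6.52
ŷ = 40.5193 + 20.4513
ŷ = 60.9706

This is a point prediction; actual observations scatter around it by roughly the residual standard deviation.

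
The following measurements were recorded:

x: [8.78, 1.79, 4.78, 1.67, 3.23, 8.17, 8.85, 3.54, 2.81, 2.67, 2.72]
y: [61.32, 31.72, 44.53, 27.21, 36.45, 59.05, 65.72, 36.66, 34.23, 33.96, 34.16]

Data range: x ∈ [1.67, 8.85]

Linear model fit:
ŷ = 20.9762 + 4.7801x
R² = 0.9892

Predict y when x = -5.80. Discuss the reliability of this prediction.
ŷ = -6.7484 (extrapolation — x = -5.80 lies outside [1.67, 8.85], so reliability is low).

Prediction calculation:
ŷ = 20.9762 + 4.7801 × (-5.80)
ŷ = -6.7484

Reliability:
- Data range: x ∈ [1.67, 8.85]
- Prediction point: x = -5.80 is 7.47 units below the observed range → this is EXTRAPOLATION, not interpolation

Why that matters here:
- Real relationships often flatten, saturate, or turn nonlinear at extremes
- R² describes fit only over the sampled x values; it says nothing about behaviour beyond them
- The standard error of prediction grows with (x − x̄)², and x = -5.80 is far from x̄ = 4.46

The R² = 0.9892 only validates the fit within [1.67, 8.85]; treat ŷ = -6.7484 with caution.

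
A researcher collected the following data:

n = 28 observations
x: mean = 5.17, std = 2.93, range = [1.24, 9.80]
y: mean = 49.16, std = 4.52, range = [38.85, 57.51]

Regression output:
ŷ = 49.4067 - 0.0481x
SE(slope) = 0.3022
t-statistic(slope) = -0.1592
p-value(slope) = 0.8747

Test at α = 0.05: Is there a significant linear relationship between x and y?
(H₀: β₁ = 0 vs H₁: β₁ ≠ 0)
Fail to reject H₀: p-value = 0.8747 ≥ α = 0.05. The linear relationship is not significant at the 5% level.

Hypothesis test for the slope coefficient:

H₀: β₁ = 0 (no linear relationship)
H₁: β₁ ≠ 0 (linear relationship exists)

Test statistic: t = β̂₁ / SE(β̂₁) = -0.0481 / 0.3022 = -0.1592

With df = 26, the two-sided p-value for |t| = 0.1592 is 0.8747.

Decision rule: reject H₀ if p-value < α.
p-value = 0.8747 ≥ α = 0.05 → fail to reject H₀.

There is not sufficient evidence at the 5% significance level to conclude that a linear relationship exists between x and y.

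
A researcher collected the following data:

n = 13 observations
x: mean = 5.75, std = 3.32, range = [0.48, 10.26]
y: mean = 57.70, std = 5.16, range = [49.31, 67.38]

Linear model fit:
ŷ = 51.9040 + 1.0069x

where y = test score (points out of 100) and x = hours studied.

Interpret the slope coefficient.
For each additional hour of study time, predicted test score increases by approximately 1.0069 points.

The slope β₁ = 1.0069 gives the rate at which the fitted test score changes with study time.

Interpretation:
- Study time up by 1 hour → predicted test score increases by 1.0069 points
- The effect is assumed constant over the observed range of x (linearity)

(β₀ = 51.9040 is the fitted value at x = 0 and is not part of the slope interpretation.)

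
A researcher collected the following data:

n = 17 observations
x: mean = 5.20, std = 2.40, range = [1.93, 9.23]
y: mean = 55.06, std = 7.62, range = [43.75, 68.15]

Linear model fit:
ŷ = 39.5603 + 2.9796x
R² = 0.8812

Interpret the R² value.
R² = 0.8812 means 88.12% of the variation in y is explained by the linear relationship with x. This indicates a strong fit.

R² = 1 − SS_res/SS_tot compares the residual scatter to the total scatter of y about its mean.

Here R² = 0.8812:
- Explained: 88.12% of the variation in y
- Unexplained (residual): 100% − 88.12% = 11.88%
- Rule of thumb (below 0.3 weak; 0.3 to below 0.7 moderate; 0.7 and above strong) → strong

Note: R² never decreases when predictors are added, so it should not be used alone to compare models of different size.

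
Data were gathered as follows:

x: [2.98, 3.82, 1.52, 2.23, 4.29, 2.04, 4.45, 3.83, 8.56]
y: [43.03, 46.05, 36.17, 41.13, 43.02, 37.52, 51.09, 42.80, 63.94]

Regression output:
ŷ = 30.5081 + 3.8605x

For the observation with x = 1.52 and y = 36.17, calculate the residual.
Residual = -0.2061

The residual is the difference between the actual value and the predicted value:

Residual = y - ŷ

Step 1: Calculate predicted value
ŷ = 30.5081 + 3.8605 × 1.52
ŷ = 36.3761

Step 2: Calculate residual
Residual = 36.17 - 36.3761
Residual = -0.2061

The residual is negative, so the observed y = 36.17 sits below the regression line (the line overestimates it by 0.2061).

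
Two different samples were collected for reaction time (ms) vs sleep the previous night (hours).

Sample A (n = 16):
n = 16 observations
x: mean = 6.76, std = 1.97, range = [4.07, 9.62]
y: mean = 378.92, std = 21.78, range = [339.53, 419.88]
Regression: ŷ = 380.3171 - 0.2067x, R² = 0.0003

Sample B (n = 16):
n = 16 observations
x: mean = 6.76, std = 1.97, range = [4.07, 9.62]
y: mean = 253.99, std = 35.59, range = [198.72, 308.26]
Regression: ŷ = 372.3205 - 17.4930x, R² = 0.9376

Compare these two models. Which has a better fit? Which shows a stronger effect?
Model B has the better fit (R² = 0.9376 vs 0.0003). Model B shows the stronger effect (|β₁| = 17.4930 vs 0.2067).

Model Comparison:

Goodness of fit (R²):
- Model A: R² = 0.0003 → 0.03% of variance in reaction time explained
- Model B: R² = 0.9376 → 93.76% of variance in reaction time explained
- 0.9376 > 0.0003 → Model B has the better fit

Strength of effect — compare |β₁|:
- Model A: β₁ = -0.2067 → predicted reaction time falls 0.2067 ms per additional hour of sleep
- Model B: β₁ = -17.4930 → predicted reaction time falls 17.4930 ms per additional hour of sleep
- |-0.2067| < |-17.4930| → Model B shows the stronger marginal effect

Notes:
- A steeper slope doesn't make a better model if the scatter around the line is large.
- The two samples could reflect different populations, time periods, or measurement quality.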